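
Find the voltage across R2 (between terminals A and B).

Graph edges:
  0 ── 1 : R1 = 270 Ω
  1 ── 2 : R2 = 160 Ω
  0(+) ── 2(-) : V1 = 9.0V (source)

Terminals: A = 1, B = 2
R1 and R2 are in series across V1 (node 0 → node 1 → node 2), and the output A–B is taken across R2, so this is a voltage divider.
Series current: I = V1/(R1 + R2) = 9/(270 + 160) = 9/430 = 0.02093 A
V_R2 = I × R2 = V1 × R2/(R1 + R2) = 9 × 160/430 = 3.349 V

Final answer: 3.349 V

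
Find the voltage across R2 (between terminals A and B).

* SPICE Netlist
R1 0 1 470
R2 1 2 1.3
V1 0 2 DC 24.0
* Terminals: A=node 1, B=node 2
R1 and R2 are in series across V1 (node 0 → node 1 → node 2), and the output A–B is taken across R2, so this is a voltage divider.
Series current: I = V1/(R1 + R2) = 24/(470 + 1.3) = 24/471.3 = 0.05092 A
V_R2 = I × R2 = V1 × R2/(R1 + R2) = 24 × 1.3/471.3 = 0.0662 V

Final answer: 0.0662 V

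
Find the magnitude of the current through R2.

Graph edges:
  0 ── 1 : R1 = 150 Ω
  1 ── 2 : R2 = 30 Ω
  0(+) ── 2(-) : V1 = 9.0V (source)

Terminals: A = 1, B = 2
Nodal analysis, taking node 2 as the 0 V reference.
Source V1 fixes V_0 = 9 V.
KCL at each unknown node (sum of currents leaving = 0; resistances in Ω):
  Node 1: (V_1 - 9)/150 + (V_1 - 0)/30 = 0
Collecting terms: 0.04 × V_1 = 0.06  =>  V_1 = 1.5 V
I_R2 = (V_1 - V_2)/R2 = (1.5 - 0)/30 = 0.05 A
|I_R2| = 0.05 A

Final answer: |I_R2| = 0.05 A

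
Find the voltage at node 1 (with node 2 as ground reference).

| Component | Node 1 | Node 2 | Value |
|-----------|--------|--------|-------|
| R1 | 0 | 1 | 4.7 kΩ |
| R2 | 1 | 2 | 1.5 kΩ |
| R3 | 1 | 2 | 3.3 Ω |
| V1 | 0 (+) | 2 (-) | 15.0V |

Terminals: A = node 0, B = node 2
Nodal analysis, taking node 2 as the 0 V reference.
Source V1 fixes V_0 = 15 V.
KCL at each unknown node (sum of currents leaving = 0; resistances in Ω):
  Node 1: (V_1 - 15)/4700 + (V_1 - 0)/1500 + (V_1 - 0)/3.3 = 0
Collecting terms: 0.3039 × V_1 = 0.003191  =>  V_1 = 0.0105 V
The requested potential is V_1 = 0.0105 V.

Final answer: V_1 = 0.0105 V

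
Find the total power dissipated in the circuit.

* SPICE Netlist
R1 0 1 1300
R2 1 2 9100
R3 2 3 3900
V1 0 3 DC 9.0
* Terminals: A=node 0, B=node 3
Nodal analysis, taking node 3 as the 0 V reference.
Source V1 fixes V_0 = 9 V.
KCL at each unknown node (sum of currents leaving = 0; resistances in Ω):
  Node 1: (V_1 - 9)/1300 + (V_1 - V_2)/9100 = 0
  Node 2: (V_2 - V_1)/9100 + (V_2 - 0)/3900 = 0
Collecting terms (coefficients in siemens):
  0.0008791·V_1 - 0.0001099·V_2 = 0.006923
  0.0003663·V_2 - 0.0001099·V_1 = 0
Determinant D = (0.0008791)(0.0003663) - (-0.0001099)(-0.0001099) = 0.0000003099
V_1 = [(0.006923)(0.0003663) - (-0.0001099)(0)]/D = 8.182 V
V_2 = [(0.0008791)(0) - (0.006923)(-0.0001099)]/D = 2.455 V
Power in each resistor, P = (ΔV)²/R:
  P_R1 = (9 - 8.182)²/1300 = 0.0005149 W
  P_R2 = (8.182 - 2.455)²/9100 = 0.003605 W
  P_R3 = (2.455 - 0)²/3900 = 0.001545 W
P_total = P_R1 + P_R2 + P_R3 = 0.005664 W

Final answer: 0.005664 W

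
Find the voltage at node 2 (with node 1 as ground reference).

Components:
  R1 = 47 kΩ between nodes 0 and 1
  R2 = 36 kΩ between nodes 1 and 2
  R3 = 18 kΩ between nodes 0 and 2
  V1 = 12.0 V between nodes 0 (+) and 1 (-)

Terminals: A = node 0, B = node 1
Nodal analysis, taking node 1 as the 0 V reference.
Source V1 fixes V_0 = 12 V.
KCL at each unknown node (sum of currents leaving = 0; resistances in Ω):
  Node 2: (V_2 - 0)/36000 + (V_2 - 12)/18000 = 0
Collecting terms: 0.00008333 × V_2 = 0.0006667  =>  V_2 = 8 V
The requested potential is V_2 = 8 V.

Final answer: V_2 = 8 V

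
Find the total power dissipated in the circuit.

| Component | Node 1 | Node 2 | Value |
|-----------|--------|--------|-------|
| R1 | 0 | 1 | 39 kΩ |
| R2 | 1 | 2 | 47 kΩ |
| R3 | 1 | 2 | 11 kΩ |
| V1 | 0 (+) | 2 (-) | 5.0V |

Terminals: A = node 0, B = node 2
Nodal analysis, taking node 2 as the 0 V reference.
Source V1 fixes V_0 = 5 V.
KCL at each unknown node (sum of currents leaving = 0; resistances in Ω):
  Node 1: (V_1 - 5)/39000 + (V_1 - 0)/47000 + (V_1 - 0)/11000 = 0
Collecting terms: 0.0001378 × V_1 = 0.0001282  =>  V_1 = 0.9302 V
Power in each resistor, P = (ΔV)²/R:
  P_R1 = (5 - 0.9302)²/39000 = 0.0004247 W
  P_R2 = (0.9302 - 0)²/47000 = 0.00001841 W
  P_R3 = (0.9302 - 0)²/11000 = 0.00007866 W
P_total = P_R1 + P_R2 + P_R3 = 0.0005218 W

Final answer: 0.0005218 W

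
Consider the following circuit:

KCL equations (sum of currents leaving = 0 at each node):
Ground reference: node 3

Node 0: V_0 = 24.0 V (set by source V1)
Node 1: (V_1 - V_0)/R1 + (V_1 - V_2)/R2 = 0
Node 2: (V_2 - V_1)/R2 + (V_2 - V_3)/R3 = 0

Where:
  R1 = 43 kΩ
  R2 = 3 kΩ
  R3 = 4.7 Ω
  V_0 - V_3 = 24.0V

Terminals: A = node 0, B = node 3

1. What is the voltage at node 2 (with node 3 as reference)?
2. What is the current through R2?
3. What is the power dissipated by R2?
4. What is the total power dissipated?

Nodal analysis, taking node 3 as the 0 V reference.
Source V1 fixes V_0 = 24 V.
KCL at each unknown node (sum of currents leaving = 0; resistances in Ω):
  Node 1: (V_1 - 24)/43000 + (V_1 - V_2)/3000 = 0
  Node 2: (V_2 - V_1)/3000 + (V_2 - 0)/4.7 = 0
Collecting terms (coefficients in siemens):
  0.0003566·V_1 - 0.0003333·V_2 = 0.0005581
  0.2131·V_2 - 0.0003333·V_1 = 0
Determinant D = (0.0003566)(0.2131) - (-0.0003333)(-0.0003333) = 0.00007588
V_1 = [(0.0005581)(0.2131) - (-0.0003333)(0)]/D = 1.568 V
V_2 = [(0.0003566)(0) - (0.0005581)(-0.0003333)]/D = 0.002452 V
Part 1:
  Read off the nodal solution: V_2 = 0.002452 V
Part 2:
  I_R2 = (V_1 - V_2)/R2 = (1.568 - 0.002452)/3000 = 0.0005217 A
  Magnitude: I_R2 = 0.0005217 A
Part 3:
  I_R2 = (V_1 - V_2)/R2 = (1.568 - 0.002452)/3000 = 0.0005217 A
  P_R2 = I_R2² × R2 = (0.0005217)² × 3000 = 0.0008165 W
Part 4:
  Power in each resistor, P = (ΔV)²/R:
    P_R1 = (24 - 1.568)²/43000 = 0.0117 W
    P_R2 = (1.568 - 0.002452)²/3000 = 0.0008165 W
    P_R3 = (0.002452 - 0)²/4.7 = 0.000001279 W
  P_total = P_R1 + P_R2 + P_R3 = 0.01252 W

Final answers:
1. V_2 = 0.002452 V
2. I_R2 = 0.0005217 A
3. P_R2 = 0.0008165 W
4. P_total = 0.01252 W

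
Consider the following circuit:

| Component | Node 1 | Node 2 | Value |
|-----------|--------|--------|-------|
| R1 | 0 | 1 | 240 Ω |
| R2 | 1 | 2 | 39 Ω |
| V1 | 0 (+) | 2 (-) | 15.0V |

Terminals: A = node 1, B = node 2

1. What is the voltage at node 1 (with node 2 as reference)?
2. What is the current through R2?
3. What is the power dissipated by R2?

Nodal analysis, taking node 2 as the 0 V reference.
Source V1 fixes V_0 = 15 V.
KCL at each unknown node (sum of currents leaving = 0; resistances in Ω):
  Node 1: (V_1 - 15)/240 + (V_1 - 0)/39 = 0
Collecting terms: 0.02981 × V_1 = 0.0625  =>  V_1 = 2.097 V
Part 1:
  Read off the nodal solution: V_1 = 2.097 V
Part 2:
  I_R2 = (V_1 - V_2)/R2 = (2.097 - 0)/39 = 0.05376 A
  Magnitude: I_R2 = 0.05376 A
Part 3:
  I_R2 = (V_1 - V_2)/R2 = (2.097 - 0)/39 = 0.05376 A
  P_R2 = I_R2² × R2 = (0.05376)² × 39 = 0.1127 W

Final answers:
1. V_1 = 2.097 V
2. I_R2 = 0.05376 A
3. P_R2 = 0.1127 W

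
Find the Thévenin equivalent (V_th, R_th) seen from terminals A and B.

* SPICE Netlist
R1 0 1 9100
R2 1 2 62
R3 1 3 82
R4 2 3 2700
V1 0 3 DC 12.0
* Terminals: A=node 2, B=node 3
Step 1 — V_th is the open-circuit voltage V_A - V_B (nothing connected across the terminals).
Nodal analysis, taking node 3 as the 0 V reference.
Source V1 fixes V_0 = 12 V.
KCL at each unknown node (sum of currents leaving = 0; resistances in Ω):
  Node 1: (V_1 - 12)/9100 + (V_1 - V_2)/62 + (V_1 - 0)/82 = 0
  Node 2: (V_2 - V_1)/62 + (V_2 - 0)/2700 = 0
Collecting terms (coefficients in siemens):
  0.02843·V_1 - 0.01613·V_2 = 0.001319
  0.0165·V_2 - 0.01613·V_1 = 0
Determinant D = (0.02843)(0.0165) - (-0.01613)(-0.01613) = 0.000209
V_1 = [(0.001319)(0.0165) - (-0.01613)(0)]/D = 0.1041 V
V_2 = [(0.02843)(0) - (0.001319)(-0.01613)]/D = 0.1018 V
V_th = V_2 - V_3 = 0.1018 - 0 = 0.1018 V
Step 2 — R_th: zero the source — replace V1 by a short circuit (node 3 merges into node 0) — and find the resistance seen between A (node 2) and B (node 0).
Reduce the network between node 2 (A) and node 0 (B) by series/parallel combination:
  Rp1 = R1 ‖ R3 (parallel, both between nodes 0 and 1) = 1/(1/9100 + 1/82) = 81.27 Ω
  Rs1 = R2 + Rp1 (series, joined only at node 1) = 62 + 81.27 = 143.3 Ω
  Rp2 = R4 ‖ Rs1 (parallel, both between nodes 0 and 2) = 1/(1/2700 + 1/143.3) = 136 Ω
R_th = 136 Ω

Final answer: V_th = 0.1018 V, R_th = 136 Ω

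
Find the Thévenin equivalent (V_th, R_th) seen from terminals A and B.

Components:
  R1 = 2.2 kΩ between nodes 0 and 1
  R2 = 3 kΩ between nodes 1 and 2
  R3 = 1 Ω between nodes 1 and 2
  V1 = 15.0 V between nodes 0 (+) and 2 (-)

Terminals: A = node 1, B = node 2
Step 1 — V_th is the open-circuit voltage V_A - V_B (nothing connected across the terminals).
Nodal analysis, taking node 2 as the 0 V reference.
Source V1 fixes V_0 = 15 V.
KCL at each unknown node (sum of currents leaving = 0; resistances in Ω):
  Node 1: (V_1 - 15)/2200 + (V_1 - 0)/3000 + (V_1 - 0)/1 = 0
Collecting terms: 1.001 × V_1 = 0.006818  =>  V_1 = 0.006813 V
V_th = V_1 - V_2 = 0.006813 - 0 = 0.006813 V
Step 2 — R_th: zero the source — replace V1 by a short circuit (node 2 merges into node 0) — and find the resistance seen between A (node 1) and B (node 0).
Reduce the network between node 1 (A) and node 0 (B) by series/parallel combination:
  Rp1 = R1 ‖ R2 ‖ R3 (parallel, all between nodes 0 and 1) = 1/(1/2200 + 1/3000 + 1/1) = 0.9992 Ω
R_th = 0.9992 Ω

Final answer: V_th = 0.006813 V, R_th = 0.9992 Ω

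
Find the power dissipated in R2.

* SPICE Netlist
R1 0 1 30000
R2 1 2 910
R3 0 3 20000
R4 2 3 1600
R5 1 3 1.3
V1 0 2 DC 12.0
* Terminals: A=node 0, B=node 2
Nodal analysis, taking node 2 as the 0 V reference.
Source V1 fixes V_0 = 12 V.
KCL at each unknown node (sum of currents leaving = 0; resistances in Ω):
  Node 1: (V_1 - 12)/30000 + (V_1 - 0)/910 + (V_1 - V_3)/1.3 = 0
  Node 3: (V_3 - 12)/20000 + (V_3 - 0)/1600 + (V_3 - V_1)/1.3 = 0
Collecting terms (coefficients in siemens):
  0.7704·V_1 - 0.7692·V_3 = 0.0004
  0.7699·V_3 - 0.7692·V_1 = 0.0006
Determinant D = (0.7704)(0.7699) - (-0.7692)(-0.7692) = 0.001391
V_1 = [(0.0004)(0.7699) - (-0.7692)(0.0006)]/D = 0.5532 V
V_3 = [(0.7704)(0.0006) - (0.0004)(-0.7692)]/D = 0.5535 V
I_R2 = (V_1 - V_2)/R2 = (0.5532 - 0)/910 = 0.0006079 A
P_R2 = I_R2² × R2 = (0.0006079)² × 910 = 0.0003363 W

Final answer: 0.0003363 W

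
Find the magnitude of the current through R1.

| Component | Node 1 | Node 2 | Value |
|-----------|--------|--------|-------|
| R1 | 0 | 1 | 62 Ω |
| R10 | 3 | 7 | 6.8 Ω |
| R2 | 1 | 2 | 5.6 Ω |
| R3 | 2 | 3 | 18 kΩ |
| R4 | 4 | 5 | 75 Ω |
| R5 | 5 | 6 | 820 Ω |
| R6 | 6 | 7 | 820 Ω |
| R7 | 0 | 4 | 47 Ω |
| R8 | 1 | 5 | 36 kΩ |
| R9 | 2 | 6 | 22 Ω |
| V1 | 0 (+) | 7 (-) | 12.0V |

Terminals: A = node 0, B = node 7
Nodal analysis, taking node 7 as the 0 V reference.
Source V1 fixes V_0 = 12 V.
KCL at each unknown node (sum of currents leaving = 0; resistances in Ω):
  Node 1: (V_1 - 12)/62 + (V_1 - V_2)/5.6 + (V_1 - V_5)/36000 = 0
  Node 2: (V_2 - V_1)/5.6 + (V_2 - V_3)/18000 + (V_2 - V_6)/22 = 0
  Node 3: (V_3 - V_2)/18000 + (V_3 - 0)/6.8 = 0
  Node 4: (V_4 - V_5)/75 + (V_4 - 12)/47 = 0
  Node 5: (V_5 - V_4)/75 + (V_5 - V_6)/820 + (V_5 - V_1)/36000 = 0
  Node 6: (V_6 - V_5)/820 + (V_6 - 0)/820 + (V_6 - V_2)/22 = 0
Collecting terms (coefficients in siemens):
  0.1947·V_1 - 0.1786·V_2 - 0.00002778·V_5 = 0.1935
  0.2241·V_2 - 0.1786·V_1 - 0.00005556·V_3 - 0.04545·V_6 = 0
  0.1471·V_3 - 0.00005556·V_2 = 0
  0.03461·V_4 - 0.01333·V_5 = 0.2553
  0.01458·V_5 - 0.00002778·V_1 - 0.01333·V_4 - 0.00122·V_6 = 0
  0.04789·V_6 - 0.04545·V_2 - 0.00122·V_5 = 0
Solving these 6 simultaneous equations (Gaussian elimination) gives:
  V_1 = 11.21 V, V_2 = 11.14 V, V_3 = 0.004208 V, V_4 = 11.94 V
  V_5 = 11.85 V, V_6 = 10.88 V
I_R1 = (V_0 - V_1)/R1 = (12 - 11.21)/62 = 0.01268 A
|I_R1| = 0.01268 A

Final answer: |I_R1| = 0.01268 A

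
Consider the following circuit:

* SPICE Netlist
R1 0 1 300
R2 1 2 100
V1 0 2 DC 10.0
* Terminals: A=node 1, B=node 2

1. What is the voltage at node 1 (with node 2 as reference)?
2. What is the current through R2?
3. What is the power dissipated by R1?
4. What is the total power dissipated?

Nodal analysis, taking node 2 as the 0 V reference.
Source V1 fixes V_0 = 10 V.
KCL at each unknown node (sum of currents leaving = 0; resistances in Ω):
  Node 1: (V_1 - 10)/300 + (V_1 - 0)/100 = 0
Collecting terms: 0.01333 × V_1 = 0.03333  =>  V_1 = 2.5 V
Part 1:
  Read off the nodal solution: V_1 = 2.5 V
Part 2:
  I_R2 = (V_1 - V_2)/R2 = (2.5 - 0)/100 = 0.025 A
  Magnitude: I_R2 = 0.025 A
Part 3:
  I_R1 = (V_0 - V_1)/R1 = (10 - 2.5)/300 = 0.025 A
  P_R1 = I_R1² × R1 = (0.025)² × 300 = 0.1875 W
Part 4:
  Power in each resistor, P = (ΔV)²/R:
    P_R1 = (10 - 2.5)²/300 = 0.1875 W
    P_R2 = (2.5 - 0)²/100 = 0.0625 W
  P_total = P_R1 + P_R2 = 0.25 W

Final answers:
1. V_1 = 2.5 V
2. I_R2 = 0.025 A
3. P_R1 = 0.1875 W
4. P_total = 0.25 W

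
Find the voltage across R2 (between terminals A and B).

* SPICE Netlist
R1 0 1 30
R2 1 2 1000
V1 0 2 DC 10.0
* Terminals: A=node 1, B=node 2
R1 and R2 are in series across V1 (node 0 → node 1 → node 2), and the output A–B is taken across R2, so this is a voltage divider.
Series current: I = V1/(R1 + R2) = 10/(30 + 1000) = 10/1030 = 0.009709 A
V_R2 = I × R2 = V1 × R2/(R1 + R2) = 10 × 1000/1030 = 9.709 V

Final answer: 9.709 V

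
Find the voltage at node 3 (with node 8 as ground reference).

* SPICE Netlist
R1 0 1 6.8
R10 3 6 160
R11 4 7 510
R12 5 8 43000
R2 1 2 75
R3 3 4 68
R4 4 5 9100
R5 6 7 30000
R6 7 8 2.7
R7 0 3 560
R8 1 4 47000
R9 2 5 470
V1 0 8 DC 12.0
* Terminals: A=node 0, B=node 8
Nodal analysis, taking node 8 as the 0 V reference.
Source V1 fixes V_0 = 12 V.
KCL at each unknown node (sum of currents leaving = 0; resistances in Ω):
  Node 1: (V_1 - 12)/6.8 + (V_1 - V_2)/75 + (V_1 - V_4)/47000 = 0
  Node 2: (V_2 - V_1)/75 + (V_2 - V_5)/470 = 0
  Node 3: (V_3 - V_4)/68 + (V_3 - 12)/560 + (V_3 - V_6)/160 = 0
  Node 4: (V_4 - V_3)/68 + (V_4 - V_5)/9100 + (V_4 - V_1)/47000 + (V_4 - V_7)/510 = 0
  Node 5: (V_5 - V_4)/9100 + (V_5 - V_2)/470 + (V_5 - 0)/43000 = 0
  Node 6: (V_6 - V_7)/30000 + (V_6 - V_3)/160 = 0
  Node 7: (V_7 - V_6)/30000 + (V_7 - 0)/2.7 + (V_7 - V_4)/510 = 0
Collecting terms (coefficients in siemens):
  0.1604·V_1 - 0.01333·V_2 - 0.00002128·V_4 = 1.765
  0.01546·V_2 - 0.01333·V_1 - 0.002128·V_5 = 0
  0.02274·V_3 - 0.01471·V_4 - 0.00625·V_6 = 0.02143
  0.0168·V_4 - 0.00002128·V_1 - 0.01471·V_3 - 0.0001099·V_5 - 0.001961·V_7 = 0
  0.002261·V_5 - 0.002128·V_2 - 0.0001099·V_4 = 0
  0.006283·V_6 - 0.00625·V_3 - 0.00003333·V_7 = 0
  0.3724·V_7 - 0.001961·V_4 - 0.00003333·V_6 = 0
Solving these 7 simultaneous equations (Gaussian elimination) gives:
  V_1 = 11.99 V, V_2 = 11.92 V, V_3 = 6.249 V, V_4 = 5.564 V
  V_5 = 11.49 V, V_6 = 6.216 V, V_7 = 0.02986 V
The requested potential is V_3 = 6.249 V.

Final answer: V_3 = 6.249 V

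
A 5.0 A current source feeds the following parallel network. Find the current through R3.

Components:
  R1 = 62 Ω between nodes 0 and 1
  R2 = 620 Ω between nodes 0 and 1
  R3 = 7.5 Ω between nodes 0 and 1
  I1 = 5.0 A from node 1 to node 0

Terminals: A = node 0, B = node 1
All resistors sit directly between nodes 0 and 1, so they are in parallel and share one voltage V; the full source current 5 A splits among them.
1/R_par = 1/62 + 1/620 + 1/7.5 = 0.1511 S  =>  R_par = 6.619 Ω
V = I × R_par = 5 × 6.619 = 33.1 V
I_R3 = V/R3 = 33.1/7.5 = 4.413 A

Final answer: 4.413 A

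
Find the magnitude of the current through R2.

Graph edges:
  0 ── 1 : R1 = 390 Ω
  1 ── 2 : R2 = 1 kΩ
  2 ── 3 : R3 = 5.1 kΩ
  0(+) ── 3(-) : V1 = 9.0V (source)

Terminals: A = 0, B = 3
Nodal analysis, taking node 3 as the 0 V reference.
Source V1 fixes V_0 = 9 V.
KCL at each unknown node (sum of currents leaving = 0; resistances in Ω):
  Node 1: (V_1 - 9)/390 + (V_1 - V_2)/1000 = 0
  Node 2: (V_2 - V_1)/1000 + (V_2 - 0)/5100 = 0
Collecting terms (coefficients in siemens):
  0.003564·V_1 - 0.001·V_2 = 0.02308
  0.001196·V_2 - 0.001·V_1 = 0
Determinant D = (0.003564)(0.001196) - (-0.001)(-0.001) = 0.000003263
V_1 = [(0.02308)(0.001196) - (-0.001)(0)]/D = 8.459 V
V_2 = [(0.003564)(0) - (0.02308)(-0.001)]/D = 7.072 V
I_R2 = (V_1 - V_2)/R2 = (8.459 - 7.072)/1000 = 0.001387 A
|I_R2| = 0.001387 A

Final answer: |I_R2| = 0.001387 A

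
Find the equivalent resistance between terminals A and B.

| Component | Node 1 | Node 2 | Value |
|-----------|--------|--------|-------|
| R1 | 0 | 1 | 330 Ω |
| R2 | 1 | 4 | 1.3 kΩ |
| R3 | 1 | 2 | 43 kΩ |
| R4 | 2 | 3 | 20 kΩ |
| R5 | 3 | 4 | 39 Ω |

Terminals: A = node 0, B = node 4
Reduce the network between node 0 (A) and node 4 (B) by series/parallel combination:
  Rs1 = R3 + R4 (series, joined only at node 2) = 43000 + 20000 = 63000 Ω
  Rs2 = R5 + Rs1 (series, joined only at node 3) = 39 + 63000 = 63040 Ω
  Rp1 = R2 ‖ Rs2 (parallel, both between nodes 1 and 4) = 1/(1/1300 + 1/63040) = 1274 Ω
  Rs3 = R1 + Rp1 (series, joined only at node 1) = 330 + 1274 = 1604 Ω
R_eq = 1.604 kΩ

Final answer: 1.604 kΩ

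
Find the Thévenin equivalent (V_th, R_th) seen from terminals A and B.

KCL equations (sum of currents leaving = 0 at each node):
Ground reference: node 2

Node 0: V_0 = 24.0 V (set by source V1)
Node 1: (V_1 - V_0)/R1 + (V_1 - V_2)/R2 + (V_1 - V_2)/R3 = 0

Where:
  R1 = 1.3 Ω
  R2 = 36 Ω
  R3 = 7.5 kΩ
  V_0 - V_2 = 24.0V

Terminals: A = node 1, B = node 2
Step 1 — V_th is the open-circuit voltage V_A - V_B (nothing connected across the terminals).
Nodal analysis, taking node 2 as the 0 V reference.
Source V1 fixes V_0 = 24 V.
KCL at each unknown node (sum of currents leaving = 0; resistances in Ω):
  Node 1: (V_1 - 24)/1.3 + (V_1 - 0)/36 + (V_1 - 0)/7500 = 0
Collecting terms: 0.7971 × V_1 = 18.46  =>  V_1 = 23.16 V
V_th = V_1 - V_2 = 23.16 - 0 = 23.16 V
Step 2 — R_th: zero the source — replace V1 by a short circuit (node 2 merges into node 0) — and find the resistance seen between A (node 1) and B (node 0).
Reduce the network between node 1 (A) and node 0 (B) by series/parallel combination:
  Rp1 = R1 ‖ R2 ‖ R3 (parallel, all between nodes 0 and 1) = 1/(1/1.3 + 1/36 + 1/7500) = 1.254 Ω
R_th = 1.254 Ω

Final answer: V_th = 23.16 V, R_th = 1.254 Ω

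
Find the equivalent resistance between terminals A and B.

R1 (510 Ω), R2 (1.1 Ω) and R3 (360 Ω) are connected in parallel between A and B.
Reduce the network between node 0 (A) and node 1 (B) by series/parallel combination:
  Rp1 = R1 ‖ R2 ‖ R3 (parallel, all between nodes 0 and 1) = 1/(1/510 + 1/1.1 + 1/360) = 1.094 Ω
R_eq = 1.094 Ω

Final answer: 1.094 Ω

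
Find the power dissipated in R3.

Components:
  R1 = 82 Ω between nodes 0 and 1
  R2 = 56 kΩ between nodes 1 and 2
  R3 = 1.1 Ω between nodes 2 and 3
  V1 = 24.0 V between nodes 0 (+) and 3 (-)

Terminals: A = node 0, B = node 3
Nodal analysis, taking node 3 as the 0 V reference.
Source V1 fixes V_0 = 24 V.
KCL at each unknown node (sum of currents leaving = 0; resistances in Ω):
  Node 1: (V_1 - 24)/82 + (V_1 - V_2)/56000 = 0
  Node 2: (V_2 - V_1)/56000 + (V_2 - 0)/1.1 = 0
Collecting terms (coefficients in siemens):
  0.01221·V_1 - 0.00001786·V_2 = 0.2927
  0.9091·V_2 - 0.00001786·V_1 = 0
Determinant D = (0.01221)(0.9091) - (-0.00001786)(-0.00001786) = 0.0111
V_1 = [(0.2927)(0.9091) - (-0.00001786)(0)]/D = 23.96 V
V_2 = [(0.01221)(0) - (0.2927)(-0.00001786)]/D = 0.0004707 V
I_R3 = (V_2 - V_3)/R3 = (0.0004707 - 0)/1.1 = 0.0004279 A
P_R3 = I_R3² × R3 = (0.0004279)² × 1.1 = 0.0000002014 W

Final answer: 2.014e-07 W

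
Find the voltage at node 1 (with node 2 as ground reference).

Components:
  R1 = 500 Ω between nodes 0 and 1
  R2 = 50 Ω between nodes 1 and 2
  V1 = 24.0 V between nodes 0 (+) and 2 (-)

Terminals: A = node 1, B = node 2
Nodal analysis, taking node 2 as the 0 V reference.
Source V1 fixes V_0 = 24 V.
KCL at each unknown node (sum of currents leaving = 0; resistances in Ω):
  Node 1: (V_1 - 24)/500 + (V_1 - 0)/50 = 0
Collecting terms: 0.022 × V_1 = 0.048  =>  V_1 = 2.182 V
The requested potential is V_1 = 2.182 V.

Final answer: V_1 = 2.182 V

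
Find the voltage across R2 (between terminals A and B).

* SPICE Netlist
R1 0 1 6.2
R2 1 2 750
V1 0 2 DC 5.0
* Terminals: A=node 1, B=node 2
R1 and R2 are in series across V1 (node 0 → node 1 → node 2), and the output A–B is taken across R2, so this is a voltage divider.
Series current: I = V1/(R1 + R2) = 5/(6.2 + 750) = 5/756.2 = 0.006612 A
V_R2 = I × R2 = V1 × R2/(R1 + R2) = 5 × 750/756.2 = 4.959 V

Final answer: 4.959 V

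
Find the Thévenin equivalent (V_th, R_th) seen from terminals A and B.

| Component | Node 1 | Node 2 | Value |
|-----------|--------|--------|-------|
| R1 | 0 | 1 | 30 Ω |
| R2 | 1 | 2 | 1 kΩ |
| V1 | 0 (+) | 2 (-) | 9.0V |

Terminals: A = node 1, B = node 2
Step 1 — V_th is the open-circuit voltage V_A - V_B (nothing connected across the terminals).
Nodal analysis, taking node 2 as the 0 V reference.
Source V1 fixes V_0 = 9 V.
KCL at each unknown node (sum of currents leaving = 0; resistances in Ω):
  Node 1: (V_1 - 9)/30 + (V_1 - 0)/1000 = 0
Collecting terms: 0.03433 × V_1 = 0.3  =>  V_1 = 8.738 V
V_th = V_1 - V_2 = 8.738 - 0 = 8.738 V
Step 2 — R_th: zero the source — replace V1 by a short circuit (node 2 merges into node 0) — and find the resistance seen between A (node 1) and B (node 0).
Reduce the network between node 1 (A) and node 0 (B) by series/parallel combination:
  Rp1 = R1 ‖ R2 (parallel, both between nodes 0 and 1) = 1/(1/30 + 1/1000) = 29.13 Ω
R_th = 29.13 Ω

Final answer: V_th = 8.738 V, R_th = 29.13 Ω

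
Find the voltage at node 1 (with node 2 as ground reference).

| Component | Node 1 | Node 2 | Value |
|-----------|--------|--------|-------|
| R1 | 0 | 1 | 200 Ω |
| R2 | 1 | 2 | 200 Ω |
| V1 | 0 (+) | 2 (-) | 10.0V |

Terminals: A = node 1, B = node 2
Nodal analysis, taking node 2 as the 0 V reference.
Source V1 fixes V_0 = 10 V.
KCL at each unknown node (sum of currents leaving = 0; resistances in Ω):
  Node 1: (V_1 - 10)/200 + (V_1 - 0)/200 = 0
Collecting terms: 0.01 × V_1 = 0.05  =>  V_1 = 5 V
The requested potential is V_1 = 5 V.

Final answer: V_1 = 5 V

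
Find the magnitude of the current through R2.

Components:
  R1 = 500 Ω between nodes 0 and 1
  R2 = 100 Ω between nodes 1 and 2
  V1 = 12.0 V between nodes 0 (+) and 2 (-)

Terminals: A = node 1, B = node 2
Nodal analysis, taking node 2 as the 0 V reference.
Source V1 fixes V_0 = 12 V.
KCL at each unknown node (sum of currents leaving = 0; resistances in Ω):
  Node 1: (V_1 - 12)/500 + (V_1 - 0)/100 = 0
Collecting terms: 0.012 × V_1 = 0.024  =>  V_1 = 2 V
I_R2 = (V_1 - V_2)/R2 = (2 - 0)/100 = 0.02 A
|I_R2| = 0.02 A

Final answer: |I_R2| = 0.02 A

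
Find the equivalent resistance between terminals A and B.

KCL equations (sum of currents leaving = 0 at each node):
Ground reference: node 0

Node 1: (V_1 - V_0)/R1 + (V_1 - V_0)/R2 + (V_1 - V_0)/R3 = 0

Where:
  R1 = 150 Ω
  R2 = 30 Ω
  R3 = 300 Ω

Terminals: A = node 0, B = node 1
Reduce the network between node 0 (A) and node 1 (B) by series/parallel combination:
  Rp1 = R1 ‖ R2 ‖ R3 (parallel, all between nodes 0 and 1) = 1/(1/150 + 1/30 + 1/300) = 23.08 Ω
R_eq = 23.08 Ω

Final answer: 23.08 Ω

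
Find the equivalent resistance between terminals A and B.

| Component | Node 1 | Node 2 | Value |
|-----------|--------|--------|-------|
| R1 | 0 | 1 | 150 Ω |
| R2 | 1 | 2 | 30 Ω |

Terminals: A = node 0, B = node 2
Reduce the network between node 0 (A) and node 2 (B) by series/parallel combination:
  Rs1 = R1 + R2 (series, joined only at node 1) = 150 + 30 = 180 Ω
R_eq = 180 Ω

Final answer: 180 Ω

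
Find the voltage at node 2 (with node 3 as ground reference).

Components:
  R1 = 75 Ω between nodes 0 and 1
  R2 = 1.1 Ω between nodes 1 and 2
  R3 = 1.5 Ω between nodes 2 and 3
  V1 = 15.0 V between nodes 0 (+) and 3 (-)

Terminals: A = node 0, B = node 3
Nodal analysis, taking node 3 as the 0 V reference.
Source V1 fixes V_0 = 15 V.
KCL at each unknown node (sum of currents leaving = 0; resistances in Ω):
  Node 1: (V_1 - 15)/75 + (V_1 - V_2)/1.1 = 0
  Node 2: (V_2 - V_1)/1.1 + (V_2 - 0)/1.5 = 0
Collecting terms (coefficients in siemens):
  0.9224·V_1 - 0.9091·V_2 = 0.2
  1.576·V_2 - 0.9091·V_1 = 0
Determinant D = (0.9224)(1.576) - (-0.9091)(-0.9091) = 0.6271
V_1 = [(0.2)(1.576) - (-0.9091)(0)]/D = 0.5026 V
V_2 = [(0.9224)(0) - (0.2)(-0.9091)]/D = 0.2899 V
The requested potential is V_2 = 0.2899 V.

Final answer: V_2 = 0.2899 V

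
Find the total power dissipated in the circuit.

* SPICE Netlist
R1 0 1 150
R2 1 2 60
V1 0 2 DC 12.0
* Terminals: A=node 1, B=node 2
Nodal analysis, taking node 2 as the 0 V reference.
Source V1 fixes V_0 = 12 V.
KCL at each unknown node (sum of currents leaving = 0; resistances in Ω):
  Node 1: (V_1 - 12)/150 + (V_1 - 0)/60 = 0
Collecting terms: 0.02333 × V_1 = 0.08  =>  V_1 = 3.429 V
Power in each resistor, P = (ΔV)²/R:
  P_R1 = (12 - 3.429)²/150 = 0.4898 W
  P_R2 = (3.429 - 0)²/60 = 0.1959 W
P_total = P_R1 + P_R2 = 0.6857 W

Final answer: 0.6857 W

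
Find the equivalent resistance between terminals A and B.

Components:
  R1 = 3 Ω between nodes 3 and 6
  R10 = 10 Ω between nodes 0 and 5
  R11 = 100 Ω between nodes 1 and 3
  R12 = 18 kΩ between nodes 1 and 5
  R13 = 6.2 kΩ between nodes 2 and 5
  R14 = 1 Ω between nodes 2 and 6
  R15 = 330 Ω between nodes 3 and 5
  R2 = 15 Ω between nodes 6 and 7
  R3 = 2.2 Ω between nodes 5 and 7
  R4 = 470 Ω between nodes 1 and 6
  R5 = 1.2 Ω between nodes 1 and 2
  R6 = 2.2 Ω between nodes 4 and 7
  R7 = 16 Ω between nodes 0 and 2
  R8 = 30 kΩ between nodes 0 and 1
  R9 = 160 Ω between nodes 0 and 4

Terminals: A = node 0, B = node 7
The network is not a plain series/parallel combination. Inject a 1 A test current into terminal A (node 0) and return it from terminal B (node 7); then R_eq = V_A / (1 A).
Nodal analysis, taking node 7 as the 0 V reference.
Current source I_test pushes 1 A into node 0 and draws it out of node 7.
KCL at each unknown node (sum of currents leaving = 0; resistances in Ω):
  Node 0: (V_0 - V_2)/16 + (V_0 - V_1)/30000 + (V_0 - V_4)/160 + (V_0 - V_5)/10 - 1 = 0
  Node 1: (V_1 - V_0)/30000 + (V_1 - V_6)/470 + (V_1 - V_2)/1.2 + (V_1 - V_3)/100 + (V_1 - V_5)/18000 = 0
  Node 2: (V_2 - V_0)/16 + (V_2 - V_1)/1.2 + (V_2 - V_5)/6200 + (V_2 - V_6)/1 = 0
  Node 3: (V_3 - V_1)/100 + (V_3 - V_6)/3 + (V_3 - V_5)/330 = 0
  Node 4: (V_4 - V_0)/160 + (V_4 - 0)/2.2 = 0
  Node 5: (V_5 - V_0)/10 + (V_5 - V_1)/18000 + (V_5 - V_2)/6200 + (V_5 - V_3)/330 + (V_5 - 0)/2.2 = 0
  Node 6: (V_6 - V_1)/470 + (V_6 - V_2)/1 + (V_6 - V_3)/3 + (V_6 - 0)/15 = 0
Collecting terms (coefficients in siemens):
  0.1688·V_0 - 0.00003333·V_1 - 0.0625·V_2 - 0.00625·V_4 - 0.1·V_5 = 1
  0.8455·V_1 - 0.00003333·V_0 - 0.8333·V_2 - 0.01·V_3 - 0.00005556·V_5 - 0.002128·V_6 = 0
  1.896·V_2 - 0.0625·V_0 - 0.8333·V_1 - 0.0001613·V_5 - 1·V_6 = 0
  0.3464·V_3 - 0.01·V_1 - 0.00303·V_5 - 0.3333·V_6 = 0
  0.4608·V_4 - 0.00625·V_0 = 0
  0.5578·V_5 - 0.1·V_0 - 0.00005556·V_1 - 0.0001613·V_2 - 0.00303·V_3 = 0
  1.402·V_6 - 0.002128·V_1 - 1·V_2 - 0.3333·V_3 = 0
Solving these 7 simultaneous equations (Gaussian elimination) gives:
  V_0 = 8.356 V, V_1 = 4.116 V, V_2 = 4.12 V, V_3 = 3.846 V
  V_4 = 0.1133 V, V_5 = 1.521 V, V_6 = 3.859 V
R_eq = V_0 / 1 A = 8.356 Ω

Final answer: 8.356 Ω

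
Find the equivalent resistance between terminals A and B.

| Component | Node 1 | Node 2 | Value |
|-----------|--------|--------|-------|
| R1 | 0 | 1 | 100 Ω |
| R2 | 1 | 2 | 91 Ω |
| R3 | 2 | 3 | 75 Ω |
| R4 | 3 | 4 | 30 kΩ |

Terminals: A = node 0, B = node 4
Reduce the network between node 0 (A) and node 4 (B) by series/parallel combination:
  Rs1 = R1 + R2 (series, joined only at node 1) = 100 + 91 = 191 Ω
  Rs2 = R3 + Rs1 (series, joined only at node 2) = 75 + 191 = 266 Ω
  Rs3 = R4 + Rs2 (series, joined only at node 3) = 30000 + 266 = 30270 Ω
R_eq = 30.27 kΩ

Final answer: 30.27 kΩ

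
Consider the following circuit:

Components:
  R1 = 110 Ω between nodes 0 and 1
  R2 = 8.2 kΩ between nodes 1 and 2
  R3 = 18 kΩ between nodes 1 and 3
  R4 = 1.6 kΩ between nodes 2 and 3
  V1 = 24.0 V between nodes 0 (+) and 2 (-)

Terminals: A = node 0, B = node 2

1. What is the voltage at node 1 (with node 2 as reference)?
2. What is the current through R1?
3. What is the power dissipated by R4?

Nodal analysis, taking node 2 as the 0 V reference.
Source V1 fixes V_0 = 24 V.
KCL at each unknown node (sum of currents leaving = 0; resistances in Ω):
  Node 1: (V_1 - 24)/110 + (V_1 - 0)/8200 + (V_1 - V_3)/18000 = 0
  Node 3: (V_3 - V_1)/18000 + (V_3 - 0)/1600 = 0
Collecting terms (coefficients in siemens):
  0.009268·V_1 - 0.00005556·V_3 = 0.2182
  0.0006806·V_3 - 0.00005556·V_1 = 0
Determinant D = (0.009268)(0.0006806) - (-0.00005556)(-0.00005556) = 0.000006305
V_1 = [(0.2182)(0.0006806) - (-0.00005556)(0)]/D = 23.55 V
V_3 = [(0.009268)(0) - (0.2182)(-0.00005556)]/D = 1.923 V
Part 1:
  Read off the nodal solution: V_1 = 23.55 V
Part 2:
  I_R1 = (V_0 - V_1)/R1 = (24 - 23.55)/110 = 0.004074 A
  Magnitude: I_R1 = 0.004074 A
Part 3:
  I_R4 = (V_2 - V_3)/R4 = (0 - 1.923)/1600 = -0.001202 A
  P_R4 = I_R4² × R4 = (-0.001202)² × 1600 = 0.00231 W

Final answers:
1. V_1 = 23.55 V
2. I_R1 = 0.004074 A
3. P_R4 = 0.00231 W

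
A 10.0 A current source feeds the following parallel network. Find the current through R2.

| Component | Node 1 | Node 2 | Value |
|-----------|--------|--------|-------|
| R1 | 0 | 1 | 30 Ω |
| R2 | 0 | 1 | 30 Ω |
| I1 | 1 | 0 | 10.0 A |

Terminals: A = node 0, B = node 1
All resistors sit directly between nodes 0 and 1, so they are in parallel and share one voltage V; the full source current 10 A splits among them.
1/R_par = 1/30 + 1/30 = 0.06667 S  =>  R_par = 15 Ω
V = I × R_par = 10 × 15 = 150 V
I_R2 = V/R2 = 150/30 = 5 A

Final answer: 5 A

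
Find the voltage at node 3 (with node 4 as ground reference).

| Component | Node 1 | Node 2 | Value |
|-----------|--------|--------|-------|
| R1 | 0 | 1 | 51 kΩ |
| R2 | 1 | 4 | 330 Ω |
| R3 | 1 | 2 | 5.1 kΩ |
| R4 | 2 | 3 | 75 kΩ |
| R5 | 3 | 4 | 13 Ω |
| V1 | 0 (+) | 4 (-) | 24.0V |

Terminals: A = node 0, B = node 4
Nodal analysis, taking node 4 as the 0 V reference.
Source V1 fixes V_0 = 24 V.
KCL at each unknown node (sum of currents leaving = 0; resistances in Ω):
  Node 1: (V_1 - 24)/51000 + (V_1 - 0)/330 + (V_1 - V_2)/5100 = 0
  Node 2: (V_2 - V_1)/5100 + (V_2 - V_3)/75000 = 0
  Node 3: (V_3 - V_2)/75000 + (V_3 - 0)/13 = 0
Collecting terms (coefficients in siemens):
  0.003246·V_1 - 0.0001961·V_2 = 0.0004706
  0.0002094·V_2 - 0.0001961·V_1 - 0.00001333·V_3 = 0
  0.07694·V_3 - 0.00001333·V_2 = 0
Solving these 3 simultaneous equations (Gaussian elimination) gives:
  V_1 = 0.1537 V, V_2 = 0.1439 V, V_3 = 0.00002494 V
The requested potential is V_3 = 0.00002494 V.

Final answer: V_3 = 2.494e-05 V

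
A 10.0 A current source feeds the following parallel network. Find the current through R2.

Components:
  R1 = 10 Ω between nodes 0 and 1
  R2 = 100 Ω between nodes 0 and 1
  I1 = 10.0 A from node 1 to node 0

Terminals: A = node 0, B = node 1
All resistors sit directly between nodes 0 and 1, so they are in parallel and share one voltage V; the full source current 10 A splits among them.
1/R_par = 1/10 + 1/100 = 0.11 S  =>  R_par = 9.091 Ω
V = I × R_par = 10 × 9.091 = 90.91 V
I_R2 = V/R2 = 90.91/100 = 0.9091 A

Final answer: 0.9091 A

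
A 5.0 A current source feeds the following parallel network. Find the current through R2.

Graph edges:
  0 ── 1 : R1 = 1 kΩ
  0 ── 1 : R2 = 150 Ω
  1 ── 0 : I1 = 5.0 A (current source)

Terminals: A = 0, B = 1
All resistors sit directly between nodes 0 and 1, so they are in parallel and share one voltage V; the full source current 5 A splits among them.
1/R_par = 1/1000 + 1/150 = 0.007667 S  =>  R_par = 130.4 Ω
V = I × R_par = 5 × 130.4 = 652.2 V
I_R2 = V/R2 = 652.2/150 = 4.348 A

Final answer: 4.348 A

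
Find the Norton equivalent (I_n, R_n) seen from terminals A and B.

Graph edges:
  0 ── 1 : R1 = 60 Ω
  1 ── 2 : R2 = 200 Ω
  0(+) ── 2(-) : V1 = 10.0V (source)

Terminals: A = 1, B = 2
Find the Thévenin equivalent first; then I_n = V_th/R_th and R_n = R_th.
Step 1 — V_th is the open-circuit voltage V_A - V_B (nothing connected across the terminals).
Nodal analysis, taking node 2 as the 0 V reference.
Source V1 fixes V_0 = 10 V.
KCL at each unknown node (sum of currents leaving = 0; resistances in Ω):
  Node 1: (V_1 - 10)/60 + (V_1 - 0)/200 = 0
Collecting terms: 0.02167 × V_1 = 0.1667  =>  V_1 = 7.692 V
V_th = V_1 - V_2 = 7.692 - 0 = 7.692 V
Step 2 — R_th: zero the source — replace V1 by a short circuit (node 2 merges into node 0) — and find the resistance seen between A (node 1) and B (node 0).
Reduce the network between node 1 (A) and node 0 (B) by series/parallel combination:
  Rp1 = R1 ‖ R2 (parallel, both between nodes 0 and 1) = 1/(1/60 + 1/200) = 46.15 Ω
R_th = 46.15 Ω
I_n = V_th/R_th = 7.692/46.15 = 0.1667 A, and R_n = R_th = 46.15 Ω

Final answer: I_n = 0.1667 A, R_n = 46.15 Ω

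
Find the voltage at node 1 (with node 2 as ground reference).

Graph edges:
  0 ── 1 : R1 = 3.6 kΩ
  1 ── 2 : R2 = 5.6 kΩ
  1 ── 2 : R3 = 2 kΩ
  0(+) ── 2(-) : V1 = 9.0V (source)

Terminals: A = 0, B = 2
Nodal analysis, taking node 2 as the 0 V reference.
Source V1 fixes V_0 = 9 V.
KCL at each unknown node (sum of currents leaving = 0; resistances in Ω):
  Node 1: (V_1 - 9)/3600 + (V_1 - 0)/5600 + (V_1 - 0)/2000 = 0
Collecting terms: 0.0009563 × V_1 = 0.0025  =>  V_1 = 2.614 V
The requested potential is V_1 = 2.614 V.

Final answer: V_1 = 2.614 V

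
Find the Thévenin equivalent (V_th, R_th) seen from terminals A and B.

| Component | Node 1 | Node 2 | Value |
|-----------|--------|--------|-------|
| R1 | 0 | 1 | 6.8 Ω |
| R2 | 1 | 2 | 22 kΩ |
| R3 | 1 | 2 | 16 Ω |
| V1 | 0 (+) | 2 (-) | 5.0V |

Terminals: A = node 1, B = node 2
Step 1 — V_th is the open-circuit voltage V_A - V_B (nothing connected across the terminals).
Nodal analysis, taking node 2 as the 0 V reference.
Source V1 fixes V_0 = 5 V.
KCL at each unknown node (sum of currents leaving = 0; resistances in Ω):
  Node 1: (V_1 - 5)/6.8 + (V_1 - 0)/22000 + (V_1 - 0)/16 = 0
Collecting terms: 0.2096 × V_1 = 0.7353  =>  V_1 = 3.508 V
V_th = V_1 - V_2 = 3.508 - 0 = 3.508 V
Step 2 — R_th: zero the source — replace V1 by a short circuit (node 2 merges into node 0) — and find the resistance seen between A (node 1) and B (node 0).
Reduce the network between node 1 (A) and node 0 (B) by series/parallel combination:
  Rp1 = R1 ‖ R2 ‖ R3 (parallel, all between nodes 0 and 1) = 1/(1/6.8 + 1/22000 + 1/16) = 4.771 Ω
R_th = 4.771 Ω

Final answer: V_th = 3.508 V, R_th = 4.771 Ω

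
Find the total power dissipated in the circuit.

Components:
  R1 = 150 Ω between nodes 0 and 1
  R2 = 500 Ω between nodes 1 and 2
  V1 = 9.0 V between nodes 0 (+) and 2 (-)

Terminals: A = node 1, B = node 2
Nodal analysis, taking node 2 as the 0 V reference.
Source V1 fixes V_0 = 9 V.
KCL at each unknown node (sum of currents leaving = 0; resistances in Ω):
  Node 1: (V_1 - 9)/150 + (V_1 - 0)/500 = 0
Collecting terms: 0.008667 × V_1 = 0.06  =>  V_1 = 6.923 V
Power in each resistor, P = (ΔV)²/R:
  P_R1 = (9 - 6.923)²/150 = 0.02876 W
  P_R2 = (6.923 - 0)²/500 = 0.09586 W
P_total = P_R1 + P_R2 = 0.1246 W

Final answer: 0.1246 W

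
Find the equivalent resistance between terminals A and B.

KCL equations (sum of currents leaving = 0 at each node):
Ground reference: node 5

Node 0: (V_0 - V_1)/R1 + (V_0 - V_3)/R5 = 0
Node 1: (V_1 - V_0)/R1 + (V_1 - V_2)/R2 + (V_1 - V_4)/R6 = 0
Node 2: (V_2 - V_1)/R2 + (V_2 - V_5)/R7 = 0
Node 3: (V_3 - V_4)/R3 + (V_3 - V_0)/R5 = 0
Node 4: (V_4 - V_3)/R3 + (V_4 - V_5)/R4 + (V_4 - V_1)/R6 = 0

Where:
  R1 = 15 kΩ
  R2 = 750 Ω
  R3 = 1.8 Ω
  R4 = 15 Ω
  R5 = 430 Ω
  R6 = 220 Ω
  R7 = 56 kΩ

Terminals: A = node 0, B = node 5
The network is not a plain series/parallel combination. Inject a 1 A test current into terminal A (node 0) and return it from terminal B (node 5); then R_eq = V_A / (1 A).
Nodal analysis, taking node 5 as the 0 V reference.
Current source I_test pushes 1 A into node 0 and draws it out of node 5.
KCL at each unknown node (sum of currents leaving = 0; resistances in Ω):
  Node 0: (V_0 - V_1)/15000 + (V_0 - V_3)/430 - 1 = 0
  Node 1: (V_1 - V_0)/15000 + (V_1 - V_2)/750 + (V_1 - V_4)/220 = 0
  Node 2: (V_2 - V_1)/750 + (V_2 - 0)/56000 = 0
  Node 3: (V_3 - V_0)/430 + (V_3 - V_4)/1.8 = 0
  Node 4: (V_4 - V_1)/220 + (V_4 - V_3)/1.8 + (V_4 - 0)/15 = 0
Collecting terms (coefficients in siemens):
  0.002392·V_0 - 0.00006667·V_1 - 0.002326·V_3 = 1
  0.005945·V_1 - 0.00006667·V_0 - 0.001333·V_2 - 0.004545·V_4 = 0
  0.001351·V_2 - 0.001333·V_1 = 0
  0.5579·V_3 - 0.002326·V_0 - 0.5556·V_4 = 0
  0.6268·V_4 - 0.004545·V_1 - 0.5556·V_3 = 0
Solving these 5 simultaneous equations (Gaussian elimination) gives:
  V_0 = 434.9 V, V_1 = 20.98 V, V_2 = 20.71 V, V_3 = 16.74 V
  V_4 = 14.99 V
R_eq = V_0 / 1 A = 434.9 Ω

Final answer: 434.9 Ω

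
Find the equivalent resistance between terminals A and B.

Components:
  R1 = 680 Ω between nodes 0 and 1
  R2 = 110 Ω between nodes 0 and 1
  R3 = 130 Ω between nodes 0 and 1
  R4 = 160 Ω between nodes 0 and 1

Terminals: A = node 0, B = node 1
Reduce the network between node 0 (A) and node 1 (B) by series/parallel combination:
  Rp1 = R1 ‖ R2 ‖ R3 ‖ R4 (parallel, all between nodes 0 and 1) = 1/(1/680 + 1/110 + 1/130 + 1/160) = 40.81 Ω
R_eq = 40.81 Ω

Final answer: 40.81 Ω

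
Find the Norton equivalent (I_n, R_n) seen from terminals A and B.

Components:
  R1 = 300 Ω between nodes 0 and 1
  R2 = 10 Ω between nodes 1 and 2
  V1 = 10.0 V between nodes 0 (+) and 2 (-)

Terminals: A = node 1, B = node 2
Find the Thévenin equivalent first; then I_n = V_th/R_th and R_n = R_th.
Step 1 — V_th is the open-circuit voltage V_A - V_B (nothing connected across the terminals).
Nodal analysis, taking node 2 as the 0 V reference.
Source V1 fixes V_0 = 10 V.
KCL at each unknown node (sum of currents leaving = 0; resistances in Ω):
  Node 1: (V_1 - 10)/300 + (V_1 - 0)/10 = 0
Collecting terms: 0.1033 × V_1 = 0.03333  =>  V_1 = 0.3226 V
V_th = V_1 - V_2 = 0.3226 - 0 = 0.3226 V
Step 2 — R_th: zero the source — replace V1 by a short circuit (node 2 merges into node 0) — and find the resistance seen between A (node 1) and B (node 0).
Reduce the network between node 1 (A) and node 0 (B) by series/parallel combination:
  Rp1 = R1 ‖ R2 (parallel, both between nodes 0 and 1) = 1/(1/300 + 1/10) = 9.677 Ω
R_th = 9.677 Ω
I_n = V_th/R_th = 0.3226/9.677 = 0.03333 A, and R_n = R_th = 9.677 Ω

Final answer: I_n = 0.03333 A, R_n = 9.677 Ω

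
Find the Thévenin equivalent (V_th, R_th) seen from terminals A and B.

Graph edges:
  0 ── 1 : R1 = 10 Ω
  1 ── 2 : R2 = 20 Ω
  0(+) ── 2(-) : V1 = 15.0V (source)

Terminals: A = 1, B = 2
Step 1 — V_th is the open-circuit voltage V_A - V_B (nothing connected across the terminals).
Nodal analysis, taking node 2 as the 0 V reference.
Source V1 fixes V_0 = 15 V.
KCL at each unknown node (sum of currents leaving = 0; resistances in Ω):
  Node 1: (V_1 - 15)/10 + (V_1 - 0)/20 = 0
Collecting terms: 0.15 × V_1 = 1.5  =>  V_1 = 10 V
V_th = V_1 - V_2 = 10 - 0 = 10 V
Step 2 — R_th: zero the source — replace V1 by a short circuit (node 2 merges into node 0) — and find the resistance seen between A (node 1) and B (node 0).
Reduce the network between node 1 (A) and node 0 (B) by series/parallel combination:
  Rp1 = R1 ‖ R2 (parallel, both between nodes 0 and 1) = 1/(1/10 + 1/20) = 6.667 Ω
R_th = 6.667 Ω

Final answer: V_th = 10 V, R_th = 6.667 Ω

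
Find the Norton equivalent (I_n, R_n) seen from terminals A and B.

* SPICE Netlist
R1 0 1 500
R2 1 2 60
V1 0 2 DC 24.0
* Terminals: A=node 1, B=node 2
Find the Thévenin equivalent first; then I_n = V_th/R_th and R_n = R_th.
Step 1 — V_th is the open-circuit voltage V_A - V_B (nothing connected across the terminals).
Nodal analysis, taking node 2 as the 0 V reference.
Source V1 fixes V_0 = 24 V.
KCL at each unknown node (sum of currents leaving = 0; resistances in Ω):
  Node 1: (V_1 - 24)/500 + (V_1 - 0)/60 = 0
Collecting terms: 0.01867 × V_1 = 0.048  =>  V_1 = 2.571 V
V_th = V_1 - V_2 = 2.571 - 0 = 2.571 V
Step 2 — R_th: zero the source — replace V1 by a short circuit (node 2 merges into node 0) — and find the resistance seen between A (node 1) and B (node 0).
Reduce the network between node 1 (A) and node 0 (B) by series/parallel combination:
  Rp1 = R1 ‖ R2 (parallel, both between nodes 0 and 1) = 1/(1/500 + 1/60) = 53.57 Ω
R_th = 53.57 Ω
I_n = V_th/R_th = 2.571/53.57 = 0.048 A, and R_n = R_th = 53.57 Ω

Final answer: I_n = 0.048 A, R_n = 53.57 Ω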